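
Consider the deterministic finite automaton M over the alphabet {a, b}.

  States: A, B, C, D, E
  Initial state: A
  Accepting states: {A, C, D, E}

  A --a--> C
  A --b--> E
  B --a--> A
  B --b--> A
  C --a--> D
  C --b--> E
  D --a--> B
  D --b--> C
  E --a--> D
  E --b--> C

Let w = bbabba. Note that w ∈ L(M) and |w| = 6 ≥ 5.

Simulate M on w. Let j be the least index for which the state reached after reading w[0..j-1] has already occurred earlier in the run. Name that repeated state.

Run of M on w = b b a b b a:
  step 0: A  (start)
  step 1: E  (read b: A→E)
  step 2: C  (read b: E→C)
  step 3: D  (read a: C→D)
  step 4: C  (read b: D→C)   ← first repeat (C seen earlier)
  step 5: E  (read b: C→E)
  step 6: D  (read a: E→D)

The earliest repeat is at step j = 4: M is in C, which it already visited at step i = 2.
Since M has 5 states, any run of length ≥ 5 visits 5+1 states, so by pigeonhole some state repeats within the first 5 steps — that repeat gives the pumpable loop.

C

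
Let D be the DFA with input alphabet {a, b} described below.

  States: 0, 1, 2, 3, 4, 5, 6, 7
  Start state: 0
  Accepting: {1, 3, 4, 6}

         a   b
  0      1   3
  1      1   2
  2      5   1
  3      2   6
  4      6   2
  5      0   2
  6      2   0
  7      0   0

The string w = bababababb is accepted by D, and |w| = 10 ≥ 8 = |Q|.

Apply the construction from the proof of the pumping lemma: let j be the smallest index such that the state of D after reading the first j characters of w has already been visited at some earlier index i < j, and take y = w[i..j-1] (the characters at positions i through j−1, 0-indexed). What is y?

a

Run of D on w = b a b a b a b a b b:
  step 0: 0  (start)
  step 1: 3  (read b: 0→3)
  step 2: 2  (read a: 3→2)
  step 3: 1  (read b: 2→1)
  step 4: 1  (read a: 1→1)   ← first repeat (1 seen earlier)
  step 5: 2  (read b: 1→2)
  step 6: 5  (read a: 2→5)
  step 7: 2  (read b: 5→2)
  step 8: 5  (read a: 2→5)
  step 9: 2  (read b: 5→2)
  step 10: 1  (read b: 2→1)

So i = 3, j = 4, giving x = w[0:3] = bab, y = w[3:4] = a, z = w[4:10] = bababb.
Check: |xy| = 4 ≤ 8 and |y| = 1 ≥ 1. Reading y takes D from 1 back to 1, so every xyⁱz is accepted.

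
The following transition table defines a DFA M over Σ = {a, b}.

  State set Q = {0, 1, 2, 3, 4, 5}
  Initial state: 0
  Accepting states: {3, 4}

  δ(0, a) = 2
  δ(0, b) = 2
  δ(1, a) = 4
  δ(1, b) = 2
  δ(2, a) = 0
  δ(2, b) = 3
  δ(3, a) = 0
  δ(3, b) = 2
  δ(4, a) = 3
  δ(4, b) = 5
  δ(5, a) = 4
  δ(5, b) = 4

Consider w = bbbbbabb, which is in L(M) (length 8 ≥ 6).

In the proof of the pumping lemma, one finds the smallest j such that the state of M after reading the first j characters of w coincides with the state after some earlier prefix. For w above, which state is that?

2

Run of M on w = b b b b b a b b:
  step 0: 0  (start)
  step 1: 2  (read b: 0→2)
  step 2: 3  (read b: 2→3)
  step 3: 2  (read b: 3→2)   ← first repeat (2 seen earlier)
  step 4: 3  (read b: 2→3)
  step 5: 2  (read b: 3→2)
  step 6: 0  (read a: 2→0)
  step 7: 2  (read b: 0→2)
  step 8: 3  (read b: 2→3)

The earliest repeat is at step j = 3: M is in 2, which it already visited at step i = 1.
The DFA has 6 states, so the proof of the pumping lemma guarantees a repeated state among the first 6+1 visited; the segment between the two visits is the pumpable y.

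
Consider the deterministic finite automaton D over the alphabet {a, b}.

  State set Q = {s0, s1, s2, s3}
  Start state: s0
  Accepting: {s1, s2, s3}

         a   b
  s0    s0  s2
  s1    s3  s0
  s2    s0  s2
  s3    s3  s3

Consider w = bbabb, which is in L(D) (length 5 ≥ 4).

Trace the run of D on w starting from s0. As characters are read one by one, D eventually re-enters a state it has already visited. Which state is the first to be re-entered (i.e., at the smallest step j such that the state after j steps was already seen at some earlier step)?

Run of D on w = b b a b b:
  step 0: s0  (start)
  step 1: s2  (read b: s0→s2)
  step 2: s2  (read b: s2→s2)   ← first repeat (s2 seen earlier)
  step 3: s0  (read a: s2→s0)
  step 4: s2  (read b: s0→s2)
  step 5: s2  (read b: s2→s2)

The earliest repeat is at step j = 2: D is in s2, which it already visited at step i = 1.
Pumping length from the standard proof: p = 4 (the number of states). The repeated state found above gives |xy| = j ≤ 4 and |y| = j − i ≥ 1.

s2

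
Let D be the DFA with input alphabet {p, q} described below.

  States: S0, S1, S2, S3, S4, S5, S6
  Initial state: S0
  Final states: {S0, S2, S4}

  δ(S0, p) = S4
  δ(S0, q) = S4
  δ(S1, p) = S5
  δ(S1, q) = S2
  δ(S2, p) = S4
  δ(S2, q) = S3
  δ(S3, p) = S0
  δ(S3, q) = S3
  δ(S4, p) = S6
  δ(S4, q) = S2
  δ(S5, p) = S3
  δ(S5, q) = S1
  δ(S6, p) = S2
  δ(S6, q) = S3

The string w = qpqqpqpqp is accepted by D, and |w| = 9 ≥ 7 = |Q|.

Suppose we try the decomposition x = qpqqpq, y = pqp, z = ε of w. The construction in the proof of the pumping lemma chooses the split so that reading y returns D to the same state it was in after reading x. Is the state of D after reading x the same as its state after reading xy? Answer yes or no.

no

Run of D on the first 9 characters of w = q p q q p q p q p:
  step 0: S0  (start)
  step 1: S4  (read q: S0→S4)
  step 2: S6  (read p: S4→S6)
  step 3: S3  (read q: S6→S3)
  step 4: S3  (read q: S3→S3)
  step 5: S0  (read p: S3→S0)
  step 6: S4  (read q: S0→S4)
  step 7: S6  (read p: S4→S6)
  step 8: S3  (read q: S6→S3)
  step 9: S0  (read p: S3→S0)

After x (step 6): S4. After xy (step 9): S0.
They differ (S4 ≠ S0), so y is not a cycle from the state after x; this split is not the one the pumping-lemma construction produces, and pumping y need not keep the string in L(D).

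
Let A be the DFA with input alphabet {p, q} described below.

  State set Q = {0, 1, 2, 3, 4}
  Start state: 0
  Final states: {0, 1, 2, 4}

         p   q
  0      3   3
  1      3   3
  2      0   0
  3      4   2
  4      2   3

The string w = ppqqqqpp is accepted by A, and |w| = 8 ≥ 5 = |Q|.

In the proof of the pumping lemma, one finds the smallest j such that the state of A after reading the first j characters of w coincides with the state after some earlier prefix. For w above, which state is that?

State sequence: 0 -p-> 3 -p-> 4 -q-> 3 -q-> 2 -q-> 0 -q-> 3 -p-> 4 -p-> 2
First repeat at step 3: 3 was already visited.

The earliest repeat is at step j = 3: A is in 3, which it already visited at step i = 1.
With |Q| = 5, pigeonhole forces a state repeat no later than step 5; the substring read between the first and second visits to that state can be pumped.

3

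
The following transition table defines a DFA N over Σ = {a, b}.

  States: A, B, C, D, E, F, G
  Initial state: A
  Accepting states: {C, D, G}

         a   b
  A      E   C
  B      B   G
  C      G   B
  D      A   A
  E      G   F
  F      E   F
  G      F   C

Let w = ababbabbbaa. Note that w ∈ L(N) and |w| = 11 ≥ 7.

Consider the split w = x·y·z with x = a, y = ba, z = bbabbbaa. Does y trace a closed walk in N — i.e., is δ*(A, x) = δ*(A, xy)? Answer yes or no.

Run of N on the first 3 characters of w = a b a:
  step 0: A  (start)
  step 1: E  (read a: A→E)
  step 2: F  (read b: E→F)
  step 3: E  (read a: F→E)

After x (step 1): E. After xy (step 3): E.
They match, so y = ba drives N around a cycle from E back to itself; pumping y any number of times keeps N in E before reading z, and xyⁱz ∈ L(N) for every i ≥ 0.

yes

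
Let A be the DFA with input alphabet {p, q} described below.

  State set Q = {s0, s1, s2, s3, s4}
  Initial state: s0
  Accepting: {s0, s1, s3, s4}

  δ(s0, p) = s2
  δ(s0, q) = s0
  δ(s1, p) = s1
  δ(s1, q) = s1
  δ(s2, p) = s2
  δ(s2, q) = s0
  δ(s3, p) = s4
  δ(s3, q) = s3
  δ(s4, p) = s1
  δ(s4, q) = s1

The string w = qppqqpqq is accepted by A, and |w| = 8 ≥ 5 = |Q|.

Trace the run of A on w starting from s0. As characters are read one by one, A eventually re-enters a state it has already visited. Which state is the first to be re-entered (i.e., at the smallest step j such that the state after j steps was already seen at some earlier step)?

s0

State sequence: s0 -q-> s0 -p-> s2 -p-> s2 -q-> s0 -q-> s0 -p-> s2 -q-> s0 -q-> s0
First repeat at step 1: s0 was already visited.

The earliest repeat is at step j = 1: A is in s0, which it already visited at step i = 0.
Pumping length from the standard proof: p = 5 (the number of states). The repeated state found above gives |xy| = j ≤ 5 and |y| = j − i ≥ 1.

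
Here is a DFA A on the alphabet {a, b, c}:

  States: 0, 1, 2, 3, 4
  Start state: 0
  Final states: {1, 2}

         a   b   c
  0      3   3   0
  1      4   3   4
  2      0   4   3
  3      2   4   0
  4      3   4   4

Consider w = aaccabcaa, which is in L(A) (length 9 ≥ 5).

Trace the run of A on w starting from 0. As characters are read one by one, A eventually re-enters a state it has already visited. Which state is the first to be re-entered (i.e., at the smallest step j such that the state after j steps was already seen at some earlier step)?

Run of A on w = a a c c a b c a a:
  step 0: 0  (start)
  step 1: 3  (read a: 0→3)
  step 2: 2  (read a: 3→2)
  step 3: 3  (read c: 2→3)   ← first repeat (3 seen earlier)
  step 4: 0  (read c: 3→0)
  step 5: 3  (read a: 0→3)
  step 6: 4  (read b: 3→4)
  step 7: 4  (read c: 4→4)
  step 8: 3  (read a: 4→3)
  step 9: 2  (read a: 3→2)

The earliest repeat is at step j = 3: A is in 3, which it already visited at step i = 1.

3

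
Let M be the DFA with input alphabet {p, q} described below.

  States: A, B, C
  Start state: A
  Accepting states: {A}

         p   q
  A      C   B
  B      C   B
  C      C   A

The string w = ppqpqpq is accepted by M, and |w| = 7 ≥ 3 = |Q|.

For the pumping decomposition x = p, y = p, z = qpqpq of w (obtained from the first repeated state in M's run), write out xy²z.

xy^2z = p·p·p·qpqpq = pppqpqpq.
Reading y = p takes M from C back to C, so after x·y·y the machine is still in C, and z then leads to the accepting state A. Hence pppqpqpq ∈ L(M).

pppqpqpq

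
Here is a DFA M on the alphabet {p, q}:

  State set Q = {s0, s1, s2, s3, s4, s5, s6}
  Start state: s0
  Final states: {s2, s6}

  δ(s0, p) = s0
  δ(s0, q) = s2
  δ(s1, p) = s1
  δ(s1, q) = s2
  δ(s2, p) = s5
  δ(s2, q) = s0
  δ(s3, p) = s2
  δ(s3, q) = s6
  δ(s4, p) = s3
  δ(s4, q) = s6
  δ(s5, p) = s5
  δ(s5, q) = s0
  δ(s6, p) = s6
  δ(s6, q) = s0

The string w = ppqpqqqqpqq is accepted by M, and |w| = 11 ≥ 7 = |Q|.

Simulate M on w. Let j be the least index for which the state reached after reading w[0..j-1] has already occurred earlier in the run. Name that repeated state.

s0

Run of M on w = p p q p q q q q p q q:
  step 0: s0  (start)
  step 1: s0  (read p: s0→s0)   ← first repeat (s0 seen earlier)
  step 2: s0  (read p: s0→s0)
  step 3: s2  (read q: s0→s2)
  step 4: s5  (read p: s2→s5)
  step 5: s0  (read q: s5→s0)
  step 6: s2  (read q: s0→s2)
  step 7: s0  (read q: s2→s0)
  step 8: s2  (read q: s0→s2)
  step 9: s5  (read p: s2→s5)
  step 10: s0  (read q: s5→s0)
  step 11: s2  (read q: s0→s2)

The earliest repeat is at step j = 1: M is in s0, which it already visited at step i = 0.
The DFA has 7 states, so the proof of the pumping lemma guarantees a repeated state among the first 7+1 visited; the segment between the two visits is the pumpable y.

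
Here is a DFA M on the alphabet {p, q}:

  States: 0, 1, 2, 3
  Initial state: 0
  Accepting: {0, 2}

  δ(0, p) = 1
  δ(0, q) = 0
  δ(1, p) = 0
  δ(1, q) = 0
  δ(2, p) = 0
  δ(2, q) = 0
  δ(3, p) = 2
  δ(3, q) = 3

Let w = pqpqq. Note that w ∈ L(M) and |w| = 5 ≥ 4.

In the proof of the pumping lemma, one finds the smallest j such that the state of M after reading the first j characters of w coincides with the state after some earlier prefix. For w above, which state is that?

State sequence: 0 -p-> 1 -q-> 0 -p-> 1 -q-> 0 -q-> 0
First repeat at step 2: 0 was already visited.

The earliest repeat is at step j = 2: M is in 0, which it already visited at step i = 0.
With |Q| = 4, pigeonhole forces a state repeat no later than step 4; the substring read between the first and second visits to that state can be pumped.

0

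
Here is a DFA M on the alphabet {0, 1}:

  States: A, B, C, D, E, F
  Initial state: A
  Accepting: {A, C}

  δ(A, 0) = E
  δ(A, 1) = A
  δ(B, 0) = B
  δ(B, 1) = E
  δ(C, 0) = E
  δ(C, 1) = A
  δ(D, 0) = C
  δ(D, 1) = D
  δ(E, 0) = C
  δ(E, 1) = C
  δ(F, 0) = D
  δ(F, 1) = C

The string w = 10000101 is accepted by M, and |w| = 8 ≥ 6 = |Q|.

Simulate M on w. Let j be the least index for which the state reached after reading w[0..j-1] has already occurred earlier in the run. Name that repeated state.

A

State sequence: A -1-> A -0-> E -0-> C -0-> E -0-> C -1-> A -0-> E -1-> C
First repeat at step 1: A was already visited.

The earliest repeat is at step j = 1: M is in A, which it already visited at step i = 0.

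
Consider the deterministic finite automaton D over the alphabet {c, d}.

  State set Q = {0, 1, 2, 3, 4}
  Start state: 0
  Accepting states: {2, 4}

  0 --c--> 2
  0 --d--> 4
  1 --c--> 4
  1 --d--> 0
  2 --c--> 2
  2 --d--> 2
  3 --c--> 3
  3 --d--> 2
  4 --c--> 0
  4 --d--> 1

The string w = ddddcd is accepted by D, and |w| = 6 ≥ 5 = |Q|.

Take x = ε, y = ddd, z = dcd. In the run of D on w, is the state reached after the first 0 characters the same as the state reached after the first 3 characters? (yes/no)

Run of D on the first 3 characters of w = d d d:
  step 0: 0  (start)
  step 1: 4  (read d: 0→4)
  step 2: 1  (read d: 4→1)
  step 3: 0  (read d: 1→0)

After x (step 0): 0. After xy (step 3): 0.
They match, so y = ddd drives D around a cycle from 0 back to itself; pumping y any number of times keeps D in 0 before reading z, and xyⁱz ∈ L(D) for every i ≥ 0.

yes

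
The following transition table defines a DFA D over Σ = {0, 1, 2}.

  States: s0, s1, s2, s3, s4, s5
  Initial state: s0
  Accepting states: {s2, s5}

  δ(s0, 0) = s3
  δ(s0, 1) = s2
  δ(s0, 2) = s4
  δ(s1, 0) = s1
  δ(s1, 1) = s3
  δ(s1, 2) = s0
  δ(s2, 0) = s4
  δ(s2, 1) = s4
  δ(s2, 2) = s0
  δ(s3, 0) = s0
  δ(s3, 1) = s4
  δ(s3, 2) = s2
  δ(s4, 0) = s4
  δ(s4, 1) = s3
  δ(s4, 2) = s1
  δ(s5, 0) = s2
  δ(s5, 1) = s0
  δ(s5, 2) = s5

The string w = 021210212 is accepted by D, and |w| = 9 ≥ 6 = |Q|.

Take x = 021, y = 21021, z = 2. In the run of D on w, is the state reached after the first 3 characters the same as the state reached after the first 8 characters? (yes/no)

Run of D on the first 8 characters of w = 0 2 1 2 1 0 2 1:
  step 0: s0  (start)
  step 1: s3  (read 0: s0→s3)
  step 2: s2  (read 2: s3→s2)
  step 3: s4  (read 1: s2→s4)
  step 4: s1  (read 2: s4→s1)
  step 5: s3  (read 1: s1→s3)
  step 6: s0  (read 0: s3→s0)
  step 7: s4  (read 2: s0→s4)
  step 8: s3  (read 1: s4→s3)

After x (step 3): s4. After xy (step 8): s3.
They differ (s4 ≠ s3), so y is not a cycle from the state after x; this split is not the one the pumping-lemma construction produces, and pumping y need not keep the string in L(D).

no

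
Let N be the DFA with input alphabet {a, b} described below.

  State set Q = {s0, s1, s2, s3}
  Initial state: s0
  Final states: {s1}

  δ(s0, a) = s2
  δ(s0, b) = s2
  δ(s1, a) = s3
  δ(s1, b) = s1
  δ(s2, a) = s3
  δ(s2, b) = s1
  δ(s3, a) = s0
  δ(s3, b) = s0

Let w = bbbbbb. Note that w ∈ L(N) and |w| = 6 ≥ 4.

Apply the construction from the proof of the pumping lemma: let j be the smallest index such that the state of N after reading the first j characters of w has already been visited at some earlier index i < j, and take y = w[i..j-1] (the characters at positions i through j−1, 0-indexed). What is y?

b

Run of N on w = b b b b b b:
  step 0: s0  (start)
  step 1: s2  (read b: s0→s2)
  step 2: s1  (read b: s2→s1)
  step 3: s1  (read b: s1→s1)   ← first repeat (s1 seen earlier)
  step 4: s1  (read b: s1→s1)
  step 5: s1  (read b: s1→s1)
  step 6: s1  (read b: s1→s1)

So i = 2, j = 3, giving x = w[0:2] = bb, y = w[2:3] = b, z = w[3:6] = bbb.
Check: |xy| = 3 ≤ 4 and |y| = 1 ≥ 1. Reading y takes N from s1 back to s1, so every xyⁱz is accepted.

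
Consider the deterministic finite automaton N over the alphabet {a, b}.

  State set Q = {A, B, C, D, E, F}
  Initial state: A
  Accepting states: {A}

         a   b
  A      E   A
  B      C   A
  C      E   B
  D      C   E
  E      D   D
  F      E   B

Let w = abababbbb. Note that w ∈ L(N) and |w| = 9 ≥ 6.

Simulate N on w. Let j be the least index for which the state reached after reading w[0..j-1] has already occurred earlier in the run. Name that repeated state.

State sequence: A -a-> E -b-> D -a-> C -b-> B -a-> C -b-> B -b-> A -b-> A -b-> A
First repeat at step 5: C was already visited.

The earliest repeat is at step j = 5: N is in C, which it already visited at step i = 3.
Since N has 6 states, any run of length ≥ 6 visits 6+1 states, so by pigeonhole some state repeats within the first 6 steps — that repeat gives the pumpable loop.

C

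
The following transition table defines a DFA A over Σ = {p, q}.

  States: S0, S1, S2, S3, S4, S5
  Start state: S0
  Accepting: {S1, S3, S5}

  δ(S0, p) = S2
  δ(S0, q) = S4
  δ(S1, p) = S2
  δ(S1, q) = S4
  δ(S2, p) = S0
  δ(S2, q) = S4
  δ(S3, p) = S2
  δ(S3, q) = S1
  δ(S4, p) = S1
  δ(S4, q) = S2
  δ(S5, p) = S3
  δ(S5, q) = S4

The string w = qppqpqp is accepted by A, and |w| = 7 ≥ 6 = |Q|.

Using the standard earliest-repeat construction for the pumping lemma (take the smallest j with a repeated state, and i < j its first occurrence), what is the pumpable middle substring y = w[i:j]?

ppq

State sequence: S0 -q-> S4 -p-> S1 -p-> S2 -q-> S4 -p-> S1 -q-> S4 -p-> S1
First repeat at step 4: S4 was already visited.

So i = 1, j = 4, giving x = w[0:1] = q, y = w[1:4] = ppq, z = w[4:7] = pqp.
Check: |xy| = 4 ≤ 6 and |y| = 3 ≥ 1. Reading y takes A from S4 back to S4, so every xyⁱz is accepted.
The DFA has 6 states, so the proof of the pumping lemma guarantees a repeated state among the first 6+1 visited; the segment between the two visits is the pumpable y.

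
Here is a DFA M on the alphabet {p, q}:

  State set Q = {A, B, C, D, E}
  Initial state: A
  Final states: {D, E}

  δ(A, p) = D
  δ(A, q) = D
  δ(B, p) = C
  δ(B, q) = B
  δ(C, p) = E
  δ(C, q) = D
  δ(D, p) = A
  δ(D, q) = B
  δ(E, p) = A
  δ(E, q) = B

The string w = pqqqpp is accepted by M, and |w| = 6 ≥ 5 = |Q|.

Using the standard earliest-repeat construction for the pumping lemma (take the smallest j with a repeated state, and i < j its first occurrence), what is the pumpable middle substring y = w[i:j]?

q

State sequence: A -p-> D -q-> B -q-> B -q-> B -p-> C -p-> E
First repeat at step 3: B was already visited.

So i = 2, j = 3, giving x = w[0:2] = pq, y = w[2:3] = q, z = w[3:6] = qpp.
Check: |xy| = 3 ≤ 5 and |y| = 1 ≥ 1. Reading y takes M from B back to B, so every xyⁱz is accepted.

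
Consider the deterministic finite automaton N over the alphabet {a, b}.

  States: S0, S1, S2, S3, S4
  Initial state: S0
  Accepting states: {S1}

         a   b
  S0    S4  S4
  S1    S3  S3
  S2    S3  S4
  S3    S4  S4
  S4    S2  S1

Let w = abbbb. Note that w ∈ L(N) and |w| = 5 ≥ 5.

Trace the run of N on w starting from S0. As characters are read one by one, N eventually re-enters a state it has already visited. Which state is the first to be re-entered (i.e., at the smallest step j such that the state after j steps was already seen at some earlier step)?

Run of N on w = a b b b b:
  step 0: S0  (start)
  step 1: S4  (read a: S0→S4)
  step 2: S1  (read b: S4→S1)
  step 3: S3  (read b: S1→S3)
  step 4: S4  (read b: S3→S4)   ← first repeat (S4 seen earlier)
  step 5: S1  (read b: S4→S1)

The earliest repeat is at step j = 4: N is in S4, which it already visited at step i = 1.
With |Q| = 5, pigeonhole forces a state repeat no later than step 5; the substring read between the first and second visits to that state can be pumped.

S4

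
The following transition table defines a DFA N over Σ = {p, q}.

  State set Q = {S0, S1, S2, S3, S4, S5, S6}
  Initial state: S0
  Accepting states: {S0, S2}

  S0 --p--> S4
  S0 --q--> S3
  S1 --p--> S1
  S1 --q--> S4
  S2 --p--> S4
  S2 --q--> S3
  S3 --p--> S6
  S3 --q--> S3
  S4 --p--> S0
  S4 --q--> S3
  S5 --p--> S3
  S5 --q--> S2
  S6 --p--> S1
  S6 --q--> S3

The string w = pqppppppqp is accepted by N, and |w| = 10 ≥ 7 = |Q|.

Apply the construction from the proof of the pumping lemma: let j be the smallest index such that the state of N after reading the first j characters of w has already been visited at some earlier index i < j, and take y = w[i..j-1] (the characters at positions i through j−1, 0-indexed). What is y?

p

Run of N on w = p q p p p p p p q p:
  step 0: S0  (start)
  step 1: S4  (read p: S0→S4)
  step 2: S3  (read q: S4→S3)
  step 3: S6  (read p: S3→S6)
  step 4: S1  (read p: S6→S1)
  step 5: S1  (read p: S1→S1)   ← first repeat (S1 seen earlier)
  step 6: S1  (read p: S1→S1)
  step 7: S1  (read p: S1→S1)
  step 8: S1  (read p: S1→S1)
  step 9: S4  (read q: S1→S4)
  step 10: S0  (read p: S4→S0)

So i = 4, j = 5, giving x = w[0:4] = pqpp, y = w[4:5] = p, z = w[5:10] = pppqp.
Check: |xy| = 5 ≤ 7 and |y| = 1 ≥ 1. Reading y takes N from S1 back to S1, so every xyⁱz is accepted.
Since N has 7 states, any run of length ≥ 7 visits 7+1 states, so by pigeonhole some state repeats within the first 7 steps — that repeat gives the pumpable loop.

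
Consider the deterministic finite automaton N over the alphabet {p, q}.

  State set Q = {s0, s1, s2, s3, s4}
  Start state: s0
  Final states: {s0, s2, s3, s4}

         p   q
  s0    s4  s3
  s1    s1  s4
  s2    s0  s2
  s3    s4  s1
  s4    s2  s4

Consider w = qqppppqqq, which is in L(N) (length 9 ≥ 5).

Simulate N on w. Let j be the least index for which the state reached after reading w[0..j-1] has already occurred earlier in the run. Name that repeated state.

State sequence: s0 -q-> s3 -q-> s1 -p-> s1 -p-> s1 -p-> s1 -p-> s1 -q-> s4 -q-> s4 -q-> s4
First repeat at step 3: s1 was already visited.

The earliest repeat is at step j = 3: N is in s1, which it already visited at step i = 2.
With |Q| = 5, pigeonhole forces a state repeat no later than step 5; the substring read between the first and second visits to that state can be pumped.

s1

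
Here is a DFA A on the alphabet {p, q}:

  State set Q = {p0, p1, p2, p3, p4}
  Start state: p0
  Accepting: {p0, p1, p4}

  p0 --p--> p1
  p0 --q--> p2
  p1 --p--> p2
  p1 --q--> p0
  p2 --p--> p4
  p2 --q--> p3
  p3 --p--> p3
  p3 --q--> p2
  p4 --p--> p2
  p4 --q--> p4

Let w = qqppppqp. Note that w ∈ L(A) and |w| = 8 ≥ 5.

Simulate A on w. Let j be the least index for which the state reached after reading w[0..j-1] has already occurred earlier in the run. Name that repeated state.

p3

State sequence: p0 -q-> p2 -q-> p3 -p-> p3 -p-> p3 -p-> p3 -p-> p3 -q-> p2 -p-> p4
First repeat at step 3: p3 was already visited.

The earliest repeat is at step j = 3: A is in p3, which it already visited at step i = 2.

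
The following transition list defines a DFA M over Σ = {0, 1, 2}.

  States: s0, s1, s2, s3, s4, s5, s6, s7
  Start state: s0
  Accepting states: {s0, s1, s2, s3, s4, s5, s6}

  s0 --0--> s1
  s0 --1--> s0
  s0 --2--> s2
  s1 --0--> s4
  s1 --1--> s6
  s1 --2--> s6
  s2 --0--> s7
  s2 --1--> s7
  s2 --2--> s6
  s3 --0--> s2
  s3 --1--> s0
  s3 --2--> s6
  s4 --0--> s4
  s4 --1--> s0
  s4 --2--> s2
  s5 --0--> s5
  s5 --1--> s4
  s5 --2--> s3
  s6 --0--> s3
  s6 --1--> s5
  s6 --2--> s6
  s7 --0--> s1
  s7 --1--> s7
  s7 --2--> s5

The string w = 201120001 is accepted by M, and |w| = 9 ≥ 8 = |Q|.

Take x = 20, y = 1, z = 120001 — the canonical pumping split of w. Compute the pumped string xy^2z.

2011120001

xy^2z = 20·1·1·120001 = 2011120001.
Reading y = 1 takes M from s7 back to s7, so after x·y·y the machine is still in s7, and z then leads to the accepting state s4. Hence 2011120001 ∈ L(M).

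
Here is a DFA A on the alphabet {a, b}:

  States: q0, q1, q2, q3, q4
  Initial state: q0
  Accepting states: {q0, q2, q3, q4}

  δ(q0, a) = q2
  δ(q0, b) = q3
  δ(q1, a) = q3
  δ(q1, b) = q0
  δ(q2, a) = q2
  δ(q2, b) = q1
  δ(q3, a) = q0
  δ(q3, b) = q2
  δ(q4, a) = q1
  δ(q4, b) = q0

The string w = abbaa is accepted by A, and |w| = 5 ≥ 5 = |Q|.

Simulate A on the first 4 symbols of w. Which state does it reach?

State sequence: q0 -a-> q2 -b-> q1 -b-> q0 -a-> q2

After reading 4 characters, A is in state q2.

q2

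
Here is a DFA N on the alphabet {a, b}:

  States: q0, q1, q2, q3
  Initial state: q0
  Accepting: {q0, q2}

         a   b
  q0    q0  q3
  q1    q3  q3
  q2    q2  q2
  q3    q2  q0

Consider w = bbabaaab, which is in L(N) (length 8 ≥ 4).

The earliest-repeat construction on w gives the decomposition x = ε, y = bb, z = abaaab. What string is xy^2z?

xy^2z = ε·bb·bb·abaaab = bbbbabaaab.
Reading y = bb takes N from q0 back to q0, so after x·y·y the machine is still in q0, and z then leads to the accepting state q2. Hence bbbbabaaab ∈ L(N).

bbbbabaaab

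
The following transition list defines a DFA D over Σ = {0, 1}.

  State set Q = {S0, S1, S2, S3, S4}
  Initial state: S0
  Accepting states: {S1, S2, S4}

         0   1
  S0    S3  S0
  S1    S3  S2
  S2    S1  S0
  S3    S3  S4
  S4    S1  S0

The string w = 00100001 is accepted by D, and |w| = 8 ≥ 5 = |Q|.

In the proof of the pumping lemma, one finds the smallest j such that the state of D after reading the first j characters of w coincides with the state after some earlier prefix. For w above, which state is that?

Run of D on w = 0 0 1 0 0 0 0 1:
  step 0: S0  (start)
  step 1: S3  (read 0: S0→S3)
  step 2: S3  (read 0: S3→S3)   ← first repeat (S3 seen earlier)
  step 3: S4  (read 1: S3→S4)
  step 4: S1  (read 0: S4→S1)
  step 5: S3  (read 0: S1→S3)
  step 6: S3  (read 0: S3→S3)
  step 7: S3  (read 0: S3→S3)
  step 8: S4  (read 1: S3→S4)

The earliest repeat is at step j = 2: D is in S3, which it already visited at step i = 1.
Pumping length from the standard proof: p = 5 (the number of states). The repeated state found above gives |xy| = j ≤ 5 and |y| = j − i ≥ 1.

S3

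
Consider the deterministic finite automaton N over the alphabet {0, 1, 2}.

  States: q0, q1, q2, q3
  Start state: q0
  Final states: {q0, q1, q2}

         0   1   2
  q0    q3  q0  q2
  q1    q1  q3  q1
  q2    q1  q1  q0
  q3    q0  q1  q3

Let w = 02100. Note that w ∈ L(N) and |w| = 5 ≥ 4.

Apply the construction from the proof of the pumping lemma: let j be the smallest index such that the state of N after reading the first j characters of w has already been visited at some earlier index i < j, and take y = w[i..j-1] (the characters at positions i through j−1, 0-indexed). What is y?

State sequence: q0 -0-> q3 -2-> q3 -1-> q1 -0-> q1 -0-> q1
First repeat at step 2: q3 was already visited.

So i = 1, j = 2, giving x = w[0:1] = 0, y = w[1:2] = 2, z = w[2:5] = 100.
Check: |xy| = 2 ≤ 4 and |y| = 1 ≥ 1. Reading y takes N from q3 back to q3, so every xyⁱz is accepted.

2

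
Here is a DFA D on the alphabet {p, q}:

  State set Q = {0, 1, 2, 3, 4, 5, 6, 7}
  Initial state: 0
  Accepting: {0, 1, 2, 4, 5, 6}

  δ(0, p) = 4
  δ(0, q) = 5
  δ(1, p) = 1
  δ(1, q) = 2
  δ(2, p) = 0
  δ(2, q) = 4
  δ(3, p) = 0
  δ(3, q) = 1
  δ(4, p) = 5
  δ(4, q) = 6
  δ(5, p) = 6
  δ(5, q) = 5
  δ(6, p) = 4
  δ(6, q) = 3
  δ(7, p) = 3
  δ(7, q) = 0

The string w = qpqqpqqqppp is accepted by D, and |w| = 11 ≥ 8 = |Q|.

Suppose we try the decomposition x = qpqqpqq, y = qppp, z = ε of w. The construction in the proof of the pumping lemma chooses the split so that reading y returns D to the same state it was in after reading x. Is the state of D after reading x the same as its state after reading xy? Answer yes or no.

State sequence: 0 -q-> 5 -p-> 6 -q-> 3 -q-> 1 -p-> 1 -q-> 2 -q-> 4 -q-> 6 -p-> 4 -p-> 5 -p-> 6

After x (step 7): 4. After xy (step 11): 6.
They differ (4 ≠ 6), so y is not a cycle from the state after x; this split is not the one the pumping-lemma construction produces, and pumping y need not keep the string in L(D).

no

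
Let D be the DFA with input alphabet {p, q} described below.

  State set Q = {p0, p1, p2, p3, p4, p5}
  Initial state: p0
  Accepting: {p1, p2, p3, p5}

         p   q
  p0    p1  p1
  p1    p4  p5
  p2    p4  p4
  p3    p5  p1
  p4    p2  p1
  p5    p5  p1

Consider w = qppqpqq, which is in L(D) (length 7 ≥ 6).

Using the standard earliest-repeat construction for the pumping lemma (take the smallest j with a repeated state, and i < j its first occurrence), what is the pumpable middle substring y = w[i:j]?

State sequence: p0 -q-> p1 -p-> p4 -p-> p2 -q-> p4 -p-> p2 -q-> p4 -q-> p1
First repeat at step 4: p4 was already visited.

So i = 2, j = 4, giving x = w[0:2] = qp, y = w[2:4] = pq, z = w[4:7] = pqq.
Check: |xy| = 4 ≤ 6 and |y| = 2 ≥ 1. Reading y takes D from p4 back to p4, so every xyⁱz is accepted.

pq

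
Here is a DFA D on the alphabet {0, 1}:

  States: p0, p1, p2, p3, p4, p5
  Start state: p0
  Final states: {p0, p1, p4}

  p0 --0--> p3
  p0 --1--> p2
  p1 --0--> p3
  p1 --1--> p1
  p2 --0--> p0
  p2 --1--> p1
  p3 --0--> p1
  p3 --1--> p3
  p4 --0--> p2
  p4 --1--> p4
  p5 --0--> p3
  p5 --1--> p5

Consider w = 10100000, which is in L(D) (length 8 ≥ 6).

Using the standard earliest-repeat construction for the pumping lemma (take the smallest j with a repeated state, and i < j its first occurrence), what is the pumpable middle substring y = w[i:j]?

10

Run of D on w = 1 0 1 0 0 0 0 0:
  step 0: p0  (start)
  step 1: p2  (read 1: p0→p2)
  step 2: p0  (read 0: p2→p0)   ← first repeat (p0 seen earlier)
  step 3: p2  (read 1: p0→p2)
  step 4: p0  (read 0: p2→p0)
  step 5: p3  (read 0: p0→p3)
  step 6: p1  (read 0: p3→p1)
  step 7: p3  (read 0: p1→p3)
  step 8: p1  (read 0: p3→p1)

So i = 0, j = 2, giving x = w[0:0] = ε, y = w[0:2] = 10, z = w[2:8] = 100000.
Check: |xy| = 2 ≤ 6 and |y| = 2 ≥ 1. Reading y takes D from p0 back to p0, so every xyⁱz is accepted.
Pumping length from the standard proof: p = 6 (the number of states). The repeated state found above gives |xy| = j ≤ 6 and |y| = j − i ≥ 1.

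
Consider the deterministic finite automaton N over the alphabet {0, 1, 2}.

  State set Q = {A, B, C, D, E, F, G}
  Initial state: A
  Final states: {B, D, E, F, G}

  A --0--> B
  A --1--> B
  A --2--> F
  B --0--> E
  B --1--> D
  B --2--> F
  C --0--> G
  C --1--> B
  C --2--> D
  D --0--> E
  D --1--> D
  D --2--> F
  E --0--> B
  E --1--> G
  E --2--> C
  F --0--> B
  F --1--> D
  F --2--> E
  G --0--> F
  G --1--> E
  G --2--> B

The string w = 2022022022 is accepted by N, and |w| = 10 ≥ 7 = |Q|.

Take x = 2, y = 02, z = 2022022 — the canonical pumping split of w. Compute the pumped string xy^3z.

xy^3z = 2·02·02·02·2022022 = 20202022022022.
Reading y = 02 takes N from F back to F, so after x·y·y·y the machine is still in F, and z then leads to the accepting state E. Hence 20202022022022 ∈ L(N).

20202022022022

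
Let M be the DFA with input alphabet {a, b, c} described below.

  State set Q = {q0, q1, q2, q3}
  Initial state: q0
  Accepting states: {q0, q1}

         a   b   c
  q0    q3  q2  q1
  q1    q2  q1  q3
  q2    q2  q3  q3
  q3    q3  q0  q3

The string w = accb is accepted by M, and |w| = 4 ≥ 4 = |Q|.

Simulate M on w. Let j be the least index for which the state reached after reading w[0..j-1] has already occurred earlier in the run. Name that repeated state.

Run of M on w = a c c b:
  step 0: q0  (start)
  step 1: q3  (read a: q0→q3)
  step 2: q3  (read c: q3→q3)   ← first repeat (q3 seen earlier)
  step 3: q3  (read c: q3→q3)
  step 4: q0  (read b: q3→q0)

The earliest repeat is at step j = 2: M is in q3, which it already visited at step i = 1.
With |Q| = 4, pigeonhole forces a state repeat no later than step 4; the substring read between the first and second visits to that state can be pumped.

q3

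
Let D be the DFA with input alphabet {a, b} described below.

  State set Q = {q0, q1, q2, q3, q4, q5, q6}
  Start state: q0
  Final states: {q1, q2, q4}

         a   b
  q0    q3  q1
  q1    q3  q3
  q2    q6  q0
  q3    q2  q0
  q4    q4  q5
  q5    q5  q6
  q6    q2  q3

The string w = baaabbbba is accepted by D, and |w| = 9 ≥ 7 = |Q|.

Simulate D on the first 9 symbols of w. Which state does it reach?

q2

State sequence: q0 -b-> q1 -a-> q3 -a-> q2 -a-> q6 -b-> q3 -b-> q0 -b-> q1 -b-> q3 -a-> q2

After reading 9 characters, D is in state q2.
(This kind of state-tracing is the core of the pumping-lemma construction: with 7 states, pigeonhole forces a repeat within the first 7 steps.)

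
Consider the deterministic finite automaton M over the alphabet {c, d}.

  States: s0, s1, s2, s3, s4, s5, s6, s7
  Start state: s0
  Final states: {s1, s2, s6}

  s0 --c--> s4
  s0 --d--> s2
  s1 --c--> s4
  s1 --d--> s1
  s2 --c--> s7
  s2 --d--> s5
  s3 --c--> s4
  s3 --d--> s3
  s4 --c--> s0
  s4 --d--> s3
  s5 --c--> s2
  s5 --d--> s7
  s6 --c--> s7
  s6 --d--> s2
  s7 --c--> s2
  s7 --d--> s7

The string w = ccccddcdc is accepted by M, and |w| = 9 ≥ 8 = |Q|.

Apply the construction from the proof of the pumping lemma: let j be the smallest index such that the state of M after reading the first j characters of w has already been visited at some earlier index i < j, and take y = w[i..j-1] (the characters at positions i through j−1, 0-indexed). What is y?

cc

State sequence: s0 -c-> s4 -c-> s0 -c-> s4 -c-> s0 -d-> s2 -d-> s5 -c-> s2 -d-> s5 -c-> s2
First repeat at step 2: s0 was already visited.

So i = 0, j = 2, giving x = w[0:0] = ε, y = w[0:2] = cc, z = w[2:9] = ccddcdc.
Check: |xy| = 2 ≤ 8 and |y| = 2 ≥ 1. Reading y takes M from s0 back to s0, so every xyⁱz is accepted.
With |Q| = 8, pigeonhole forces a state repeat no later than step 8; the substring read between the first and second visits to that state can be pumped.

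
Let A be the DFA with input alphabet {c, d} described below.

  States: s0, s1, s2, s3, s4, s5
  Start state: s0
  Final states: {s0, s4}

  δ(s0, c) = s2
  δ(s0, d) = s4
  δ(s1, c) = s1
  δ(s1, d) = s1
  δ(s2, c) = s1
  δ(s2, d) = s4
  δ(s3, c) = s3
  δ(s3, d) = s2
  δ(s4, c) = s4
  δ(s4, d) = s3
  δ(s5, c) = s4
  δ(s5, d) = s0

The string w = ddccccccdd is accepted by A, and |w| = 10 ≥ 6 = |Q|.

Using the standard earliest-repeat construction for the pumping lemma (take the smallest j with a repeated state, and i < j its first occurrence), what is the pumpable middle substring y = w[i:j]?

c

State sequence: s0 -d-> s4 -d-> s3 -c-> s3 -c-> s3 -c-> s3 -c-> s3 -c-> s3 -c-> s3 -d-> s2 -d-> s4
First repeat at step 3: s3 was already visited.

So i = 2, j = 3, giving x = w[0:2] = dd, y = w[2:3] = c, z = w[3:10] = cccccdd.
Check: |xy| = 3 ≤ 6 and |y| = 1 ≥ 1. Reading y takes A from s3 back to s3, so every xyⁱz is accepted.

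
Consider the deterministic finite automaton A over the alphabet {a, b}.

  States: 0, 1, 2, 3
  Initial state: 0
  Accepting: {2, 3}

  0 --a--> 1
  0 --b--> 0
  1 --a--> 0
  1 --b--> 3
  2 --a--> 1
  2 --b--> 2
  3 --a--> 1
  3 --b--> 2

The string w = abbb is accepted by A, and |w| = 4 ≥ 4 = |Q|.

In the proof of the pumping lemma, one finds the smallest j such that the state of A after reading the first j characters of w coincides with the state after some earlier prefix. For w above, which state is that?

State sequence: 0 -a-> 1 -b-> 3 -b-> 2 -b-> 2
First repeat at step 4: 2 was already visited.

The earliest repeat is at step j = 4: A is in 2, which it already visited at step i = 3.

2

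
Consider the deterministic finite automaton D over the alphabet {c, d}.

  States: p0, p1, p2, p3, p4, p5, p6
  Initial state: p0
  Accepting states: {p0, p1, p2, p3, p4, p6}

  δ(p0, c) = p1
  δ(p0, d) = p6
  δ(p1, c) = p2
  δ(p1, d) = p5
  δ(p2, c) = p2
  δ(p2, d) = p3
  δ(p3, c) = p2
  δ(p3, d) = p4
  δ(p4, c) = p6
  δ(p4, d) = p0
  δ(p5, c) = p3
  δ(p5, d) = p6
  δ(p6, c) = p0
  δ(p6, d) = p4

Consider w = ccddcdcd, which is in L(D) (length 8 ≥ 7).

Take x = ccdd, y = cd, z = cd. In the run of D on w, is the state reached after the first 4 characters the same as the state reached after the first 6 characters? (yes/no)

yes

Run of D on the first 6 characters of w = c c d d c d:
  step 0: p0  (start)
  step 1: p1  (read c: p0→p1)
  step 2: p2  (read c: p1→p2)
  step 3: p3  (read d: p2→p3)
  step 4: p4  (read d: p3→p4)
  step 5: p6  (read c: p4→p6)
  step 6: p4  (read d: p6→p4)

After x (step 4): p4. After xy (step 6): p4.
They match, so y = cd drives D around a cycle from p4 back to itself; pumping y any number of times keeps D in p4 before reading z, and xyⁱz ∈ L(D) for every i ≥ 0.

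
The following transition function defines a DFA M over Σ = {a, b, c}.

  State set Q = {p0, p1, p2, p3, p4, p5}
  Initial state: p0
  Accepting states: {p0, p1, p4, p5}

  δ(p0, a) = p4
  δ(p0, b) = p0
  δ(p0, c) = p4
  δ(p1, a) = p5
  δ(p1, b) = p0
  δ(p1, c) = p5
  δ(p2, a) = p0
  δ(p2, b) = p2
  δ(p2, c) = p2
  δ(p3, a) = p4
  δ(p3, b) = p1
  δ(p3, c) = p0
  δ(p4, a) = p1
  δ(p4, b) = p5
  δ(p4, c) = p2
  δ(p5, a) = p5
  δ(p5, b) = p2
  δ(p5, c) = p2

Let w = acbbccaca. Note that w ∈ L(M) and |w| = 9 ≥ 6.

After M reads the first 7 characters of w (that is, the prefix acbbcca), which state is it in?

Run of M on the first 7 characters of w = a c b b c c a:
  step 0: p0  (start)
  step 1: p4  (read a: p0→p4)
  step 2: p2  (read c: p4→p2)
  step 3: p2  (read b: p2→p2)
  step 4: p2  (read b: p2→p2)
  step 5: p2  (read c: p2→p2)
  step 6: p2  (read c: p2→p2)
  step 7: p0  (read a: p2→p0)

After reading 7 characters, M is in state p0.
(This kind of state-tracing is the core of the pumping-lemma construction: with 6 states, pigeonhole forces a repeat within the first 6 steps.)

p0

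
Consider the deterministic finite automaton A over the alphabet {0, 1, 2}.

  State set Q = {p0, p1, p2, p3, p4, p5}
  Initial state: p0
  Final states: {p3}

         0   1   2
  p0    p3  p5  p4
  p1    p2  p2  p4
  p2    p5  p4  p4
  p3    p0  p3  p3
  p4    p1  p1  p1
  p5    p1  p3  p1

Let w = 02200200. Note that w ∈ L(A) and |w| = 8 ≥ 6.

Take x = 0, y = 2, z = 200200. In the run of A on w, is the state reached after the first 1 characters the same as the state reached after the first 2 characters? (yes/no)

yes

Run of A on the first 2 characters of w = 0 2:
  step 0: p0  (start)
  step 1: p3  (read 0: p0→p3)
  step 2: p3  (read 2: p3→p3)

After x (step 1): p3. After xy (step 2): p3.
They match, so y = 2 drives A around a cycle from p3 back to itself; pumping y any number of times keeps A in p3 before reading z, and xyⁱz ∈ L(A) for every i ≥ 0.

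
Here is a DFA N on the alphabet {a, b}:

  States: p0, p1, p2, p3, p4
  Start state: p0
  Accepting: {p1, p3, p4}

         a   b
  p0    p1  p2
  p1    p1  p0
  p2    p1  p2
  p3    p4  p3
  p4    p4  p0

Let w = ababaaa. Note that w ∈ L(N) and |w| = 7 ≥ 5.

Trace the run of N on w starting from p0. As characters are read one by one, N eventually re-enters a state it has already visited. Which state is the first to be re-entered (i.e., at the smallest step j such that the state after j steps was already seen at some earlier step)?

p0

State sequence: p0 -a-> p1 -b-> p0 -a-> p1 -b-> p0 -a-> p1 -a-> p1 -a-> p1
First repeat at step 2: p0 was already visited.

The earliest repeat is at step j = 2: N is in p0, which it already visited at step i = 0.
With |Q| = 5, pigeonhole forces a state repeat no later than step 5; the substring read between the first and second visits to that state can be pumped.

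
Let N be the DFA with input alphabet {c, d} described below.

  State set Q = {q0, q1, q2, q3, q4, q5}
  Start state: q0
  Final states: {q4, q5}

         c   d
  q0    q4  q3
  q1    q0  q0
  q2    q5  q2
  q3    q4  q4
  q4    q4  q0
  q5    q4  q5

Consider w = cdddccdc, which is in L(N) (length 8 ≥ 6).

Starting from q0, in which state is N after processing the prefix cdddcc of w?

Run of N on the first 6 characters of w = c d d d c c:
  step 0: q0  (start)
  step 1: q4  (read c: q0→q4)
  step 2: q0  (read d: q4→q0)
  step 3: q3  (read d: q0→q3)
  step 4: q4  (read d: q3→q4)
  step 5: q4  (read c: q4→q4)
  step 6: q4  (read c: q4→q4)

After reading 6 characters, N is in state q4.

q4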